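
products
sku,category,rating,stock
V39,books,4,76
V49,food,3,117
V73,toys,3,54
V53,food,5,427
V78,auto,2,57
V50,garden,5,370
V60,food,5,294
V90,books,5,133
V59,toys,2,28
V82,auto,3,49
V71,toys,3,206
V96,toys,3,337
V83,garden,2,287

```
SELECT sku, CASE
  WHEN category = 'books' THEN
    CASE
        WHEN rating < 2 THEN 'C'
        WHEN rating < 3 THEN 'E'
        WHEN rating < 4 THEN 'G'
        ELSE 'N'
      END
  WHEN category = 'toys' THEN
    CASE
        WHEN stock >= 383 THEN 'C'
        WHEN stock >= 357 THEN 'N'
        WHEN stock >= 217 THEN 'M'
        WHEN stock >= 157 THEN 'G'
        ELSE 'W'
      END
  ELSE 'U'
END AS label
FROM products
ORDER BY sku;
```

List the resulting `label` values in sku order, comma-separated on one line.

N, U, U, U, W, U, G, W, U, U, U, N, M

sku=V39: category='books' → inner[ELSE] → N
sku=V49: category='food' → outer ELSE → U
sku=V50: category='garden' → outer ELSE → U
sku=V53: category='food' → outer ELSE → U
sku=V59: category='toys' → inner[ELSE] → W
sku=V60: category='food' → outer ELSE → U
sku=V71: category='toys' → inner[stock >= 157] → G
sku=V73: category='toys' → inner[ELSE] → W
sku=V78: category='auto' → outer ELSE → U
sku=V82: category='auto' → outer ELSE → U
sku=V83: category='garden' → outer ELSE → U
sku=V90: category='books' → inner[ELSE] → N
sku=V96: category='toys' → inner[stock >= 217] → M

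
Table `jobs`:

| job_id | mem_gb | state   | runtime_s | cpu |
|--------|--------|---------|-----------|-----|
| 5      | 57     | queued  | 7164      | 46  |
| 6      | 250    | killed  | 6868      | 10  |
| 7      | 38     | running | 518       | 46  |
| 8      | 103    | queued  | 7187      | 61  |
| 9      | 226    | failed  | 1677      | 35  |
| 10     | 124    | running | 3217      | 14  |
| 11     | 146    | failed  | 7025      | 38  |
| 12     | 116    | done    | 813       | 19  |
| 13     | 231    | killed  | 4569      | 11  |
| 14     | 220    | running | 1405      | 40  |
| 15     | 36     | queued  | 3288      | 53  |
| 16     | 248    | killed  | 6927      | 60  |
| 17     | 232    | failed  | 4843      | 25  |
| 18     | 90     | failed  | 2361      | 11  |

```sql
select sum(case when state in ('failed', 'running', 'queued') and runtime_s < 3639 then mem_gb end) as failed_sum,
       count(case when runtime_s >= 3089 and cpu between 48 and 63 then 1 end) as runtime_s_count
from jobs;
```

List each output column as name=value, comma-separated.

[failed_sum: state in ('failed', 'running', 'queued') and runtime_s < 3639]
job_id=5: ✗
job_id=6: ✗
job_id=7: ✓ → 38
job_id=8: ✗
job_id=9: ✓ → 226
job_id=10: ✓ → 124
job_id=11: ✗
job_id=12: ✗
job_id=13: ✗
job_id=14: ✓ → 220
job_id=15: ✓ → 36
job_id=16: ✗
job_id=17: ✗
job_id=18: ✓ → 90
failed_sum = 38 + 226 + 124 + 220 + 36 + 90 = 734
—
[runtime_s_count: runtime_s >= 3089 and cpu between 48 and 63]
job_id=5: ✗
job_id=6: ✗
job_id=7: ✗
job_id=8: ✓ → 1
job_id=9: ✗
job_id=10: ✗
job_id=11: ✗
job_id=12: ✗
job_id=13: ✗
job_id=14: ✗
job_id=15: ✓ → 1
job_id=16: ✓ → 1
job_id=17: ✗
job_id=18: ✗
runtime_s_count = COUNT(1, 1, 1) = 3

failed_sum=734, runtime_s_count=3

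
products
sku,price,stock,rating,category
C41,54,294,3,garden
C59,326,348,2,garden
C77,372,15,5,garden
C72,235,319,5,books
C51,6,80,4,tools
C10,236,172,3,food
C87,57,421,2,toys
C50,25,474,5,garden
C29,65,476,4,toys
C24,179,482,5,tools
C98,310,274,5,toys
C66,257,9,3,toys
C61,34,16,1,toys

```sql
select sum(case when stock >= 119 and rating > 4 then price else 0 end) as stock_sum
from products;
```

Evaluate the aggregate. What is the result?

749

sku=C41: ✗
sku=C59: ✗
sku=C77: ✗
sku=C72: ✓ → 235
sku=C51: ✗
sku=C10: ✗
sku=C87: ✗
sku=C50: ✓ → 25
sku=C29: ✗
sku=C24: ✓ → 179
sku=C98: ✓ → 310
sku=C66: ✗
sku=C61: ✗
stock_sum = 235 + 25 + 179 + 310 = 749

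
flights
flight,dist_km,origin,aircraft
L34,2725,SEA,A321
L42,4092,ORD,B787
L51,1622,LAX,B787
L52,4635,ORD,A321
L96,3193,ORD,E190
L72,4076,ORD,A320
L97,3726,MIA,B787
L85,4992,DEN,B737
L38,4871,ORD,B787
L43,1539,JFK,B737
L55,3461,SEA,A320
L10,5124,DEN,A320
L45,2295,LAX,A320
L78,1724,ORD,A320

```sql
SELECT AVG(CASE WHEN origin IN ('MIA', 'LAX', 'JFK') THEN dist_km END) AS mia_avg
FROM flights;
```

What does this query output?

2295.5

flight=L34: ✗
flight=L42: ✗
flight=L51: ✓ → 1622
flight=L52: ✗
flight=L96: ✗
flight=L72: ✗
flight=L97: ✓ → 3726
flight=L85: ✗
flight=L38: ✗
flight=L43: ✓ → 1539
flight=L55: ✗
flight=L10: ✗
flight=L45: ✓ → 2295
flight=L78: ✗
mia_avg = (1622 + 3726 + 1539 + 2295) / 4 = 2295.5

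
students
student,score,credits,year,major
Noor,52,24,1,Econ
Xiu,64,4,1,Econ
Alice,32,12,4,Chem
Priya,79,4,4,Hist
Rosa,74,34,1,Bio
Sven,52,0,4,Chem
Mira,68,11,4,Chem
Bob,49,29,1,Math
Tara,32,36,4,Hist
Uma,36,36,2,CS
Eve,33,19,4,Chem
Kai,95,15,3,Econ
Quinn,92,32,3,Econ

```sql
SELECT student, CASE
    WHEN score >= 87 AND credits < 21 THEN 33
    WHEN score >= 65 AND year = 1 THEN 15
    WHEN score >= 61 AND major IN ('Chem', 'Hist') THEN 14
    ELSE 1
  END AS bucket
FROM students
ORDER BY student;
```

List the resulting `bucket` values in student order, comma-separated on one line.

1, 1, 1, 33, 14, 1, 14, 1, 15, 1, 1, 1, 1

student=Alice: ELSE → 1
student=Bob: ELSE → 1
student=Eve: ELSE → 1
student=Kai: score >= 87 AND credits < 21 → 33
student=Mira: score >= 61 AND major IN ('Chem', 'Hist') → 14
student=Noor: ELSE → 1
student=Priya: score >= 61 AND major IN ('Chem', 'Hist') → 14
student=Quinn: ELSE → 1
student=Rosa: score >= 65 AND year = 1 → 15
student=Sven: ELSE → 1
student=Tara: ELSE → 1
student=Uma: ELSE → 1
student=Xiu: ELSE → 1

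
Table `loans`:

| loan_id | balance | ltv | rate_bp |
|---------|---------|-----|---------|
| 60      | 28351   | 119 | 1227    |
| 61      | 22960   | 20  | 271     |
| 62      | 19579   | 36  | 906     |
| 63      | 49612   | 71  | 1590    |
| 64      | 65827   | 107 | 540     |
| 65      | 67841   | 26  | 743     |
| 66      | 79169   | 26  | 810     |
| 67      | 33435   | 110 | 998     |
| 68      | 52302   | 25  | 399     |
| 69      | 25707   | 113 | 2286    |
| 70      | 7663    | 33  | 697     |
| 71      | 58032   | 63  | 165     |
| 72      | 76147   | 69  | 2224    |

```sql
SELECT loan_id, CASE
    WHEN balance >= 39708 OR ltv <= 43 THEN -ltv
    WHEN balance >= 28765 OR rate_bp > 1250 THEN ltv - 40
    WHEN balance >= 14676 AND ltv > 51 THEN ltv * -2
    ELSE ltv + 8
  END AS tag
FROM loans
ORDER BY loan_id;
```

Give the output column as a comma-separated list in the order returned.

loan_id=60: balance >= 14676 AND ltv > 51 → -238
loan_id=61: balance >= 39708 OR ltv <= 43 → -20
loan_id=62: balance >= 39708 OR ltv <= 43 → -36
loan_id=63: balance >= 39708 OR ltv <= 43 → -71
loan_id=64: balance >= 39708 OR ltv <= 43 → -107
loan_id=65: balance >= 39708 OR ltv <= 43 → -26
loan_id=66: balance >= 39708 OR ltv <= 43 → -26
loan_id=67: balance >= 28765 OR rate_bp > 1250 → 70
loan_id=68: balance >= 39708 OR ltv <= 43 → -25
loan_id=69: balance >= 28765 OR rate_bp > 1250 → 73
loan_id=70: balance >= 39708 OR ltv <= 43 → -33
loan_id=71: balance >= 39708 OR ltv <= 43 → -63
loan_id=72: balance >= 39708 OR ltv <= 43 → -69

-238, -20, -36, -71, -107, -26, -26, 70, -25, 73, -33, -63, -69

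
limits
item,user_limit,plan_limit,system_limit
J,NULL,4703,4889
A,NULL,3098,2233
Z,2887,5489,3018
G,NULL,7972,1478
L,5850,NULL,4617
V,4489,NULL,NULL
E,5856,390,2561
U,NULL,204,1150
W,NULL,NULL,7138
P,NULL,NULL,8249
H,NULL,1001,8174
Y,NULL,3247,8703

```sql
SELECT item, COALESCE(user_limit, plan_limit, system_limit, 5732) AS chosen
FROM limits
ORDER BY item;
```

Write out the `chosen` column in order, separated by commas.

3098, 5856, 7972, 1001, 4703, 5850, 8249, 204, 4489, 7138, 3247, 2887

item=A: user_limit=NULL, plan_limit=3098 → 3098
item=E: user_limit=5856 → 5856
item=G: user_limit=NULL, plan_limit=7972 → 7972
item=H: user_limit=NULL, plan_limit=1001 → 1001
item=J: user_limit=NULL, plan_limit=4703 → 4703
item=L: user_limit=5850 → 5850
item=P: user_limit=NULL, plan_limit=NULL, system_limit=8249 → 8249
item=U: user_limit=NULL, plan_limit=204 → 204
item=V: user_limit=4489 → 4489
item=W: user_limit=NULL, plan_limit=NULL, system_limit=7138 → 7138
item=Y: user_limit=NULL, plan_limit=3247 → 3247
item=Z: user_limit=2887 → 2887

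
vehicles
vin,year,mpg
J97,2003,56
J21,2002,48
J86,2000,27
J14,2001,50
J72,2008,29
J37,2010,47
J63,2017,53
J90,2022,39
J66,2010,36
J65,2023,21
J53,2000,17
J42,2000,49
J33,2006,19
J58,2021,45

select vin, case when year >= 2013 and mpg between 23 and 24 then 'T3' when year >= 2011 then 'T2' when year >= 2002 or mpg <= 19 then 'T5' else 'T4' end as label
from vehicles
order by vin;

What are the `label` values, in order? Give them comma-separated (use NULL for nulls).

T4, T5, T5, T5, T4, T5, T2, T2, T2, T5, T5, T4, T2, T5

vin=J14: ELSE → T4
vin=J21: year >= 2002 or mpg <= 19 → T5
vin=J33: year >= 2002 or mpg <= 19 → T5
vin=J37: year >= 2002 or mpg <= 19 → T5
vin=J42: ELSE → T4
vin=J53: year >= 2002 or mpg <= 19 → T5
vin=J58: year >= 2011 → T2
vin=J63: year >= 2011 → T2
vin=J65: year >= 2011 → T2
vin=J66: year >= 2002 or mpg <= 19 → T5
vin=J72: year >= 2002 or mpg <= 19 → T5
vin=J86: ELSE → T4
vin=J90: year >= 2011 → T2
vin=J97: year >= 2002 or mpg <= 19 → T5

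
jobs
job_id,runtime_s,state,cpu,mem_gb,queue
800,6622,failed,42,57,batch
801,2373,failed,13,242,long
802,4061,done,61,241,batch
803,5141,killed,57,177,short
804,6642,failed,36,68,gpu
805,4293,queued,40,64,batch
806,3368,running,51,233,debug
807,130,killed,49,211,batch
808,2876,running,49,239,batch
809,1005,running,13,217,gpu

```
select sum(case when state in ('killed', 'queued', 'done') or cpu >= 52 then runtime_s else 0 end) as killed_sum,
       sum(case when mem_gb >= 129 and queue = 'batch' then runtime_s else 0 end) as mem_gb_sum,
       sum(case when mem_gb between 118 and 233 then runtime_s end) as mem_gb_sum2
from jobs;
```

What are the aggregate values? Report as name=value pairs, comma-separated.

[killed_sum: state in ('killed', 'queued', 'done') or cpu >= 52]
job_id=800: ✗
job_id=801: ✗
job_id=802: ✓ → 4061
job_id=803: ✓ → 5141
job_id=804: ✗
job_id=805: ✓ → 4293
job_id=806: ✗
job_id=807: ✓ → 130
job_id=808: ✗
job_id=809: ✗
killed_sum = 4061 + 5141 + 4293 + 130 = 13625
—
[mem_gb_sum: mem_gb >= 129 and queue = 'batch']
job_id=800: ✗
job_id=801: ✗
job_id=802: ✓ → 4061
job_id=803: ✗
job_id=804: ✗
job_id=805: ✗
job_id=806: ✗
job_id=807: ✓ → 130
job_id=808: ✓ → 2876
job_id=809: ✗
mem_gb_sum = 4061 + 130 + 2876 = 7067
—
[mem_gb_sum2: mem_gb between 118 and 233]
job_id=800: ✗
job_id=801: ✗
job_id=802: ✗
job_id=803: ✓ → 5141
job_id=804: ✗
job_id=805: ✗
job_id=806: ✓ → 3368
job_id=807: ✓ → 130
job_id=808: ✗
job_id=809: ✓ → 1005
mem_gb_sum2 = 5141 + 3368 + 130 + 1005 = 9644

killed_sum=13625, mem_gb_sum=7067, mem_gb_sum2=9644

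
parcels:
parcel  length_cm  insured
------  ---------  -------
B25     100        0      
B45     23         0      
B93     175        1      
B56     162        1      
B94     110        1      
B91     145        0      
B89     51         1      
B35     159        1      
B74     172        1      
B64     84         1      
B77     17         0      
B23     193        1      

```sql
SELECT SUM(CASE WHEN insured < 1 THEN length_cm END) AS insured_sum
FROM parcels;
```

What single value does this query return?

285

parcel=B25: ✓ → 100
parcel=B45: ✓ → 23
parcel=B93: ✗
parcel=B56: ✗
parcel=B94: ✗
parcel=B91: ✓ → 145
parcel=B89: ✗
parcel=B35: ✗
parcel=B74: ✗
parcel=B64: ✗
parcel=B77: ✓ → 17
parcel=B23: ✗
insured_sum = 100 + 23 + 145 + 17 = 285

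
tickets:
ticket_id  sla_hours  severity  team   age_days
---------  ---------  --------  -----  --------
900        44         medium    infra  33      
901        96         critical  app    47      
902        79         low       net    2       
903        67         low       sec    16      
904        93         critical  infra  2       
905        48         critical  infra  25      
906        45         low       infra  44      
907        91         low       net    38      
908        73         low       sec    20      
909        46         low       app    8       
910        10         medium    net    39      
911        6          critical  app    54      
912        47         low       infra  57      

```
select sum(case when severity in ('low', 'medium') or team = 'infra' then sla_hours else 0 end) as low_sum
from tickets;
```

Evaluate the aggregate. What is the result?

643

ticket_id=900: ✓ → 44
ticket_id=901: ✗
ticket_id=902: ✓ → 79
ticket_id=903: ✓ → 67
ticket_id=904: ✓ → 93
ticket_id=905: ✓ → 48
ticket_id=906: ✓ → 45
ticket_id=907: ✓ → 91
ticket_id=908: ✓ → 73
ticket_id=909: ✓ → 46
ticket_id=910: ✓ → 10
ticket_id=911: ✗
ticket_id=912: ✓ → 47
low_sum = 44 + 79 + 67 + 93 + 48 + 45 + 91 + 73 + 46 + 10 + 47 = 643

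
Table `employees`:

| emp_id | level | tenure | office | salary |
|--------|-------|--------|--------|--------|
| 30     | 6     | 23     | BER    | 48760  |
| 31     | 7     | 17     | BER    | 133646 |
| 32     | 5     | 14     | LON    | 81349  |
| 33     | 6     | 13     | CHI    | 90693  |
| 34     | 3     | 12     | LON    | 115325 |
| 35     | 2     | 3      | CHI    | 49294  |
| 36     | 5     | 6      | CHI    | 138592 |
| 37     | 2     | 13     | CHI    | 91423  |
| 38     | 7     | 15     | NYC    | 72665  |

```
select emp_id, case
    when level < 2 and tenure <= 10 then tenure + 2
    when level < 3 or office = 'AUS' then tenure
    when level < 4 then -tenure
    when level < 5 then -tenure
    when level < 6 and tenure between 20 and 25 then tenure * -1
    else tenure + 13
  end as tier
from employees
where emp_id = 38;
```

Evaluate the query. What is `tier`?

emp_id = 38: level=7, tenure=15, office=NYC, salary=72665.
level < 2 and tenure <= 10 → false
level < 3 or office = 'AUS' → false
level < 4 → false
level < 5 → false
level < 6 and tenure between 20 and 25 → false
No prior WHEN matched → ELSE → 28

28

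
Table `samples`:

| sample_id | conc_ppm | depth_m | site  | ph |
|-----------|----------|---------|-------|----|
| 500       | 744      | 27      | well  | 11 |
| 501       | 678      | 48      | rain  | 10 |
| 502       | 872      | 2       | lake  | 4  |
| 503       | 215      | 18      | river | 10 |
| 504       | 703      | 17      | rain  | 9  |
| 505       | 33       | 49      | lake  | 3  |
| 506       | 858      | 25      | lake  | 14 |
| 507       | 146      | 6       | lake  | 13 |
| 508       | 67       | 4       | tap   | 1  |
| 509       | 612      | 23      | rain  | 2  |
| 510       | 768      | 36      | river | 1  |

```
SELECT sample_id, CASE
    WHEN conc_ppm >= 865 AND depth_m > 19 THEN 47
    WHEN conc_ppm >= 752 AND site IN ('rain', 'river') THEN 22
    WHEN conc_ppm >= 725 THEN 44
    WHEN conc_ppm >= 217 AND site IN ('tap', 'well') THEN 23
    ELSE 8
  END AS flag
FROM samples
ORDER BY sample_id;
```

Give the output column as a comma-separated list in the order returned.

44, 8, 44, 8, 8, 8, 44, 8, 8, 8, 22

sample_id=500: conc_ppm >= 725 → 44
sample_id=501: ELSE → 8
sample_id=502: conc_ppm >= 725 → 44
sample_id=503: ELSE → 8
sample_id=504: ELSE → 8
sample_id=505: ELSE → 8
sample_id=506: conc_ppm >= 725 → 44
sample_id=507: ELSE → 8
sample_id=508: ELSE → 8
sample_id=509: ELSE → 8
sample_id=510: conc_ppm >= 752 AND site IN ('rain', 'river') → 22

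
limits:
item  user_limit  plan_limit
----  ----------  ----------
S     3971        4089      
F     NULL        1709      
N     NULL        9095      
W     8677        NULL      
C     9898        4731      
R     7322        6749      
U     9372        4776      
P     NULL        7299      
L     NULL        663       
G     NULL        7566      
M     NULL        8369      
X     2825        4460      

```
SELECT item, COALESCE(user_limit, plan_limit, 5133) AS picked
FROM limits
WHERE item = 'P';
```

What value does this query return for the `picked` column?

item = P: user_limit=NULL, plan_limit=7299.
user_limit=NULL, plan_limit=7299 → 7299

7299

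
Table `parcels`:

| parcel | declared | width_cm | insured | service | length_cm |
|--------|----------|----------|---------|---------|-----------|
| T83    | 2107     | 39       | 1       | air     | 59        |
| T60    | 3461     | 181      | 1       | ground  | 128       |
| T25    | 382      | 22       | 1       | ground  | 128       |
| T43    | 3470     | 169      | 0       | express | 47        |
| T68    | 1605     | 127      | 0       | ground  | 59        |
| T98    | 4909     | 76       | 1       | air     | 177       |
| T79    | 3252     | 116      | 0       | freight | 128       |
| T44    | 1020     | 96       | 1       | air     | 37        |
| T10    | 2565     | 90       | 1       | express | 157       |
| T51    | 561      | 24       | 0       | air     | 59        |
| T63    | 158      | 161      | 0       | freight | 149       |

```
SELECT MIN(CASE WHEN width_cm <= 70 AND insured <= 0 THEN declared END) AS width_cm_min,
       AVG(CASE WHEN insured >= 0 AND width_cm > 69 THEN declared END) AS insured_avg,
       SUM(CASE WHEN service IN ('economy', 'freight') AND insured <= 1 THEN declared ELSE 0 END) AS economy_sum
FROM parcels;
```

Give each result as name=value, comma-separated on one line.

[width_cm_min: width_cm <= 70 AND insured <= 0]
parcel=T83: ✗
parcel=T60: ✗
parcel=T25: ✗
parcel=T43: ✗
parcel=T68: ✗
parcel=T98: ✗
parcel=T79: ✗
parcel=T44: ✗
parcel=T10: ✗
parcel=T51: ✓ → 561
parcel=T63: ✗
width_cm_min = MIN(561) = 561
—
[insured_avg: insured >= 0 AND width_cm > 69]
parcel=T83: ✗
parcel=T60: ✓ → 3461
parcel=T25: ✗
parcel=T43: ✓ → 3470
parcel=T68: ✓ → 1605
parcel=T98: ✓ → 4909
parcel=T79: ✓ → 3252
parcel=T44: ✓ → 1020
parcel=T10: ✓ → 2565
parcel=T51: ✗
parcel=T63: ✓ → 158
insured_avg = (3461 + 3470 + 1605 + 4909 + 3252 + 1020 + 2565 + 158) / 8 = 2555
—
[economy_sum: service IN ('economy', 'freight') AND insured <= 1]
parcel=T83: ✗
parcel=T60: ✗
parcel=T25: ✗
parcel=T43: ✗
parcel=T68: ✗
parcel=T98: ✗
parcel=T79: ✓ → 3252
parcel=T44: ✗
parcel=T10: ✗
parcel=T51: ✗
parcel=T63: ✓ → 158
economy_sum = 3252 + 158 = 3410

width_cm_min=561, insured_avg=2555, economy_sum=3410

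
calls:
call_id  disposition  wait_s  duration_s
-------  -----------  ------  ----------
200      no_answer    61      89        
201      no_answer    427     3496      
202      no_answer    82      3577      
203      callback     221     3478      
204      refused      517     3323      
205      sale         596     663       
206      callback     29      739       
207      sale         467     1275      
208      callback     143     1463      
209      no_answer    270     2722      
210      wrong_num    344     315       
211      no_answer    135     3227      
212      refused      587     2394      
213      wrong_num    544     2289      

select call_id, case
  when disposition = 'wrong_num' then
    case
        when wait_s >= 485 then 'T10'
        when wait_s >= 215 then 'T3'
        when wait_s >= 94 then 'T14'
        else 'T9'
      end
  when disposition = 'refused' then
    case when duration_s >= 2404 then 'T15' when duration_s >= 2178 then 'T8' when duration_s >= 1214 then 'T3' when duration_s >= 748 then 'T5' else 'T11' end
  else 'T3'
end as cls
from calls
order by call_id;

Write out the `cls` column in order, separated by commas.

T3, T3, T3, T3, T15, T3, T3, T3, T3, T3, T3, T3, T8, T10

call_id=200: disposition='no_answer' → outer ELSE → T3
call_id=201: disposition='no_answer' → outer ELSE → T3
call_id=202: disposition='no_answer' → outer ELSE → T3
call_id=203: disposition='callback' → outer ELSE → T3
call_id=204: disposition='refused' → inner[duration_s >= 2404] → T15
call_id=205: disposition='sale' → outer ELSE → T3
call_id=206: disposition='callback' → outer ELSE → T3
call_id=207: disposition='sale' → outer ELSE → T3
call_id=208: disposition='callback' → outer ELSE → T3
call_id=209: disposition='no_answer' → outer ELSE → T3
call_id=210: disposition='wrong_num' → inner[wait_s >= 215] → T3
call_id=211: disposition='no_answer' → outer ELSE → T3
call_id=212: disposition='refused' → inner[duration_s >= 2178] → T8
call_id=213: disposition='wrong_num' → inner[wait_s >= 485] → T10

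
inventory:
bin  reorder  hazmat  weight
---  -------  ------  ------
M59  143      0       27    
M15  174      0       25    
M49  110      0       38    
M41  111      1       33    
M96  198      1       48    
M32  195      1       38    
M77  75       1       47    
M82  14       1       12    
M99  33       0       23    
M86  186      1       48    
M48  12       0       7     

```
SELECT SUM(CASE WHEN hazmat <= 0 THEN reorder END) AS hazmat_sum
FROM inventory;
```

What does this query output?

bin=M59: ✓ → 143
bin=M15: ✓ → 174
bin=M49: ✓ → 110
bin=M41: ✗
bin=M96: ✗
bin=M32: ✗
bin=M77: ✗
bin=M82: ✗
bin=M99: ✓ → 33
bin=M86: ✗
bin=M48: ✓ → 12
hazmat_sum = 143 + 174 + 110 + 33 + 12 = 472

472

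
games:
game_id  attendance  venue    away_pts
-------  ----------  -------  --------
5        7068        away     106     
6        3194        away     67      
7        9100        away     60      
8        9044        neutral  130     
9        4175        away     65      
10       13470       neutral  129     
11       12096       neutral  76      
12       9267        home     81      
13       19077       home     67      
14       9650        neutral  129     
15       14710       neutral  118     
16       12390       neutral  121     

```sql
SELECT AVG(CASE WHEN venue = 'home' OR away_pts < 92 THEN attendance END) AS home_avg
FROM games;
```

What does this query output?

9484.8333333333

game_id=5: ✗
game_id=6: ✓ → 3194
game_id=7: ✓ → 9100
game_id=8: ✗
game_id=9: ✓ → 4175
game_id=10: ✗
game_id=11: ✓ → 12096
game_id=12: ✓ → 9267
game_id=13: ✓ → 19077
game_id=14: ✗
game_id=15: ✗
game_id=16: ✗
home_avg = (3194 + 9100 + 4175 + 12096 + 9267 + 19077) / 6 = 9484.8333333333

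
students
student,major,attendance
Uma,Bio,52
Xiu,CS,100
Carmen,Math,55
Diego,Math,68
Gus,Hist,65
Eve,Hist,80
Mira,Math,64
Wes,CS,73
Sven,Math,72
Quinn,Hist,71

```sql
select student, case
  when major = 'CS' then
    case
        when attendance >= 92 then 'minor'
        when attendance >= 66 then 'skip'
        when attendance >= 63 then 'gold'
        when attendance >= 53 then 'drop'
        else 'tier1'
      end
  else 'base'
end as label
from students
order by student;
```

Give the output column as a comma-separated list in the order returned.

student=Carmen: major='Math' → outer ELSE → base
student=Diego: major='Math' → outer ELSE → base
student=Eve: major='Hist' → outer ELSE → base
student=Gus: major='Hist' → outer ELSE → base
student=Mira: major='Math' → outer ELSE → base
student=Quinn: major='Hist' → outer ELSE → base
student=Sven: major='Math' → outer ELSE → base
student=Uma: major='Bio' → outer ELSE → base
student=Wes: major='CS' → inner[attendance >= 66] → skip
student=Xiu: major='CS' → inner[attendance >= 92] → minor

base, base, base, base, base, base, base, base, skip, minor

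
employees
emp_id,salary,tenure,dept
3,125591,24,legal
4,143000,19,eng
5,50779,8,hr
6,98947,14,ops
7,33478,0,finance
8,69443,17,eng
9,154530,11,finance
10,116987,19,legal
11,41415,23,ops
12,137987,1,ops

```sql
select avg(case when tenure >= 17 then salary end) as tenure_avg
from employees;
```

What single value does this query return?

emp_id=3: ✓ → 125591
emp_id=4: ✓ → 143000
emp_id=5: ✗
emp_id=6: ✗
emp_id=7: ✗
emp_id=8: ✓ → 69443
emp_id=9: ✗
emp_id=10: ✓ → 116987
emp_id=11: ✓ → 41415
emp_id=12: ✗
tenure_avg = (125591 + 143000 + 69443 + 116987 + 41415) / 5 = 99287.2

99287.2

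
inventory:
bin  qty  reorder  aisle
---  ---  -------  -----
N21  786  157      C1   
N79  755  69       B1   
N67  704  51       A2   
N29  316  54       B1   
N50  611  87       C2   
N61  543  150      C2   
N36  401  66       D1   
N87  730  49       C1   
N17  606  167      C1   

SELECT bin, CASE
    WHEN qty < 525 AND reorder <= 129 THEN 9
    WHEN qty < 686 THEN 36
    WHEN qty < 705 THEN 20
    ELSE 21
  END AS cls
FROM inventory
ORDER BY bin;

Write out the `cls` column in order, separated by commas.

36, 21, 9, 9, 36, 36, 20, 21, 21

bin=N17: qty < 686 → 36
bin=N21: ELSE → 21
bin=N29: qty < 525 AND reorder <= 129 → 9
bin=N36: qty < 525 AND reorder <= 129 → 9
bin=N50: qty < 686 → 36
bin=N61: qty < 686 → 36
bin=N67: qty < 705 → 20
bin=N79: ELSE → 21
bin=N87: ELSE → 21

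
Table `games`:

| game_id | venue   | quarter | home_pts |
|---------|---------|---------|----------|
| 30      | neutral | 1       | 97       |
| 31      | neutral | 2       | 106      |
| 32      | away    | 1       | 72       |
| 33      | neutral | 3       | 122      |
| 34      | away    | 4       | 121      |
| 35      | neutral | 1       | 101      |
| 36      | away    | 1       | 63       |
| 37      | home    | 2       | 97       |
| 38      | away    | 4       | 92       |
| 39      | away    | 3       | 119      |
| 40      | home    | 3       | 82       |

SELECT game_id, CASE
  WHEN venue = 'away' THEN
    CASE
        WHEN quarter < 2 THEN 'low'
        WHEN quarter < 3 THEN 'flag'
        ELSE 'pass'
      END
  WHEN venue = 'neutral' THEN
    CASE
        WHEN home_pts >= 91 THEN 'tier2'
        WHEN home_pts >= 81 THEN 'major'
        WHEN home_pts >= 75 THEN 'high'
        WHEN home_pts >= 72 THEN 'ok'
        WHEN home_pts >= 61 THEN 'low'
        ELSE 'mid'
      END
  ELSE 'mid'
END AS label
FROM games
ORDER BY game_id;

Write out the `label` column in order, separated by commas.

tier2, tier2, low, tier2, pass, tier2, low, mid, pass, pass, mid

game_id=30: venue='neutral' → inner[home_pts >= 91] → tier2
game_id=31: venue='neutral' → inner[home_pts >= 91] → tier2
game_id=32: venue='away' → inner[quarter < 2] → low
game_id=33: venue='neutral' → inner[home_pts >= 91] → tier2
game_id=34: venue='away' → inner[ELSE] → pass
game_id=35: venue='neutral' → inner[home_pts >= 91] → tier2
game_id=36: venue='away' → inner[quarter < 2] → low
game_id=37: venue='home' → outer ELSE → mid
game_id=38: venue='away' → inner[ELSE] → pass
game_id=39: venue='away' → inner[ELSE] → pass
game_id=40: venue='home' → outer ELSE → mid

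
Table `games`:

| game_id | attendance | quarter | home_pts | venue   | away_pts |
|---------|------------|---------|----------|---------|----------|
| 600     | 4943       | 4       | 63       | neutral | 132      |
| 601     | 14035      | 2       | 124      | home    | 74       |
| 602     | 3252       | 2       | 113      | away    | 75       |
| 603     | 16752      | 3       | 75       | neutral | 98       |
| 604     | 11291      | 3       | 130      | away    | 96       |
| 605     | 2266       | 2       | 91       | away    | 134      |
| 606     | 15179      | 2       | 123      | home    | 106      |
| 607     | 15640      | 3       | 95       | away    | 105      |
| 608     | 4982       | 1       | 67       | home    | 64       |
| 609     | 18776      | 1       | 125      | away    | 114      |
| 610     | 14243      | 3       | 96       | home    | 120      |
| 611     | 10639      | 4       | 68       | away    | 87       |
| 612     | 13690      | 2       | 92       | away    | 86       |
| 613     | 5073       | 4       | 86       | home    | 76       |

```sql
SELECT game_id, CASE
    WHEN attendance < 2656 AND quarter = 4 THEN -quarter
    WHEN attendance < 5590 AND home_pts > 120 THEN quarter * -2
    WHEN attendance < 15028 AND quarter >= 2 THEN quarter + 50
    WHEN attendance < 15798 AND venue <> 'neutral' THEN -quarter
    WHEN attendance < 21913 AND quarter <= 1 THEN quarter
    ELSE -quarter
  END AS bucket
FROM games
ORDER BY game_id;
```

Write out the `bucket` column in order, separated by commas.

game_id=600: attendance < 15028 AND quarter >= 2 → 54
game_id=601: attendance < 15028 AND quarter >= 2 → 52
game_id=602: attendance < 15028 AND quarter >= 2 → 52
game_id=603: ELSE → -3
game_id=604: attendance < 15028 AND quarter >= 2 → 53
game_id=605: attendance < 15028 AND quarter >= 2 → 52
game_id=606: attendance < 15798 AND venue <> 'neutral' → -2
game_id=607: attendance < 15798 AND venue <> 'neutral' → -3
game_id=608: attendance < 15798 AND venue <> 'neutral' → -1
game_id=609: attendance < 21913 AND quarter <= 1 → 1
game_id=610: attendance < 15028 AND quarter >= 2 → 53
game_id=611: attendance < 15028 AND quarter >= 2 → 54
game_id=612: attendance < 15028 AND quarter >= 2 → 52
game_id=613: attendance < 15028 AND quarter >= 2 → 54

54, 52, 52, -3, 53, 52, -2, -3, -1, 1, 53, 54, 52, 54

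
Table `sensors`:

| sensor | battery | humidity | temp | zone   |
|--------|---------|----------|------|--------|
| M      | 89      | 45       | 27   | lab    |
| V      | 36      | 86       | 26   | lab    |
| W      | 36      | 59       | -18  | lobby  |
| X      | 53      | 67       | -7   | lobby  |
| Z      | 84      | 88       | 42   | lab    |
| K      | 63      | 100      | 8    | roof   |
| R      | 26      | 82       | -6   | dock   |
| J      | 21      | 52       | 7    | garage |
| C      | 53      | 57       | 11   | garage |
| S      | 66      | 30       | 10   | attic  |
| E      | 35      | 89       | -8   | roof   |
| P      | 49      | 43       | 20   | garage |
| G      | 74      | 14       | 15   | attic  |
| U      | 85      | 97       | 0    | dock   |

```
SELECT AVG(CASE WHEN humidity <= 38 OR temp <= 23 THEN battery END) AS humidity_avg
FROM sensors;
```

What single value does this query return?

51

sensor=M: ✗
sensor=V: ✗
sensor=W: ✓ → 36
sensor=X: ✓ → 53
sensor=Z: ✗
sensor=K: ✓ → 63
sensor=R: ✓ → 26
sensor=J: ✓ → 21
sensor=C: ✓ → 53
sensor=S: ✓ → 66
sensor=E: ✓ → 35
sensor=P: ✓ → 49
sensor=G: ✓ → 74
sensor=U: ✓ → 85
humidity_avg = (36 + 53 + 63 + 26 + 21 + 53 + 66 + 35 + 49 + 74 + 85) / 11 = 51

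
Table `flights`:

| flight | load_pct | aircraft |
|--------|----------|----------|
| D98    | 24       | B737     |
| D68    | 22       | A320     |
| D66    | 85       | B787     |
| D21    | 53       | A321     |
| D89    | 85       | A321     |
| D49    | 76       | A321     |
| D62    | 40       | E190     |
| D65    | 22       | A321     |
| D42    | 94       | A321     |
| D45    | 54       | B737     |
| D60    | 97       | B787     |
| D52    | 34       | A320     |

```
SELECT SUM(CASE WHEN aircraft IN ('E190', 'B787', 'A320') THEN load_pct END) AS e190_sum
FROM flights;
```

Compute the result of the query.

278

flight=D98: ✗
flight=D68: ✓ → 22
flight=D66: ✓ → 85
flight=D21: ✗
flight=D89: ✗
flight=D49: ✗
flight=D62: ✓ → 40
flight=D65: ✗
flight=D42: ✗
flight=D45: ✗
flight=D60: ✓ → 97
flight=D52: ✓ → 34
e190_sum = 22 + 85 + 40 + 97 + 34 = 278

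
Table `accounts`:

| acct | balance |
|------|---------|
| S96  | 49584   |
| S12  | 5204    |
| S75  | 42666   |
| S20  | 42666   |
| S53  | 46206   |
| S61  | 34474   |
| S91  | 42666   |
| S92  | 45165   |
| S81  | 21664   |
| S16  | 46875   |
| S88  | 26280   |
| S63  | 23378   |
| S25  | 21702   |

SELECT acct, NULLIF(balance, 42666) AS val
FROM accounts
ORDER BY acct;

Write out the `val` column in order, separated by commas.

5204, 46875, NULL, 21702, 46206, 34474, 23378, NULL, 21664, 26280, NULL, 45165, 49584

acct=S12: balance=5204 vs 42666: differ → 5204
acct=S16: balance=46875 vs 42666: differ → 46875
acct=S20: balance=42666 vs 42666: equal → NULL
acct=S25: balance=21702 vs 42666: differ → 21702
acct=S53: balance=46206 vs 42666: differ → 46206
acct=S61: balance=34474 vs 42666: differ → 34474
acct=S63: balance=23378 vs 42666: differ → 23378
acct=S75: balance=42666 vs 42666: equal → NULL
acct=S81: balance=21664 vs 42666: differ → 21664
acct=S88: balance=26280 vs 42666: differ → 26280
acct=S91: balance=42666 vs 42666: equal → NULL
acct=S92: balance=45165 vs 42666: differ → 45165
acct=S96: balance=49584 vs 42666: differ → 49584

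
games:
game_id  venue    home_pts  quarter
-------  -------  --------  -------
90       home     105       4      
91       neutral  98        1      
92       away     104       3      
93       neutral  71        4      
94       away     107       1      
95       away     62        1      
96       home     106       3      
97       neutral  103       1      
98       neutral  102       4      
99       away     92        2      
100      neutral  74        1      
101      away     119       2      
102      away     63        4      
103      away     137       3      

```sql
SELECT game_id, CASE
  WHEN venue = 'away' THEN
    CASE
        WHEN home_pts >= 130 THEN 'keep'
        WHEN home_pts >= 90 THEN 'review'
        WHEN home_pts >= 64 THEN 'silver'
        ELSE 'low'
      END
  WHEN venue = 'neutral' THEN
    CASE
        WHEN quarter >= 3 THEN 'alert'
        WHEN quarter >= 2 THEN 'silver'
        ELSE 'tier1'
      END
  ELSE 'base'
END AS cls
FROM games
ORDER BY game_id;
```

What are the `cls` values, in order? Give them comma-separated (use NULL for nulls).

game_id=90: venue='home' → outer ELSE → base
game_id=91: venue='neutral' → inner[ELSE] → tier1
game_id=92: venue='away' → inner[home_pts >= 90] → review
game_id=93: venue='neutral' → inner[quarter >= 3] → alert
game_id=94: venue='away' → inner[home_pts >= 90] → review
game_id=95: venue='away' → inner[ELSE] → low
game_id=96: venue='home' → outer ELSE → base
game_id=97: venue='neutral' → inner[ELSE] → tier1
game_id=98: venue='neutral' → inner[quarter >= 3] → alert
game_id=99: venue='away' → inner[home_pts >= 90] → review
game_id=100: venue='neutral' → inner[ELSE] → tier1
game_id=101: venue='away' → inner[home_pts >= 90] → review
game_id=102: venue='away' → inner[ELSE] → low
game_id=103: venue='away' → inner[home_pts >= 130] → keep

base, tier1, review, alert, review, low, base, tier1, alert, review, tier1, review, low, keep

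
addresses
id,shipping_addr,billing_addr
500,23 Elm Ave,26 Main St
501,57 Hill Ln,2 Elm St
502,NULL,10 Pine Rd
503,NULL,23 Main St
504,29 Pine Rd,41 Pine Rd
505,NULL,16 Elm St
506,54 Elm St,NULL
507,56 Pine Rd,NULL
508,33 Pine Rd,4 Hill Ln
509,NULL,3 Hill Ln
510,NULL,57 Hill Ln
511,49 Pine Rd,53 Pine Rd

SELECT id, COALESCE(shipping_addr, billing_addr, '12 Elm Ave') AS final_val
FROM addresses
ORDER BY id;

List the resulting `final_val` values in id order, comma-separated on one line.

id=500: shipping_addr=23 Elm Ave → 23 Elm Ave
id=501: shipping_addr=57 Hill Ln → 57 Hill Ln
id=502: shipping_addr=NULL, billing_addr=10 Pine Rd → 10 Pine Rd
id=503: shipping_addr=NULL, billing_addr=23 Main St → 23 Main St
id=504: shipping_addr=29 Pine Rd → 29 Pine Rd
id=505: shipping_addr=NULL, billing_addr=16 Elm St → 16 Elm St
id=506: shipping_addr=54 Elm St → 54 Elm St
id=507: shipping_addr=56 Pine Rd → 56 Pine Rd
id=508: shipping_addr=33 Pine Rd → 33 Pine Rd
id=509: shipping_addr=NULL, billing_addr=3 Hill Ln → 3 Hill Ln
id=510: shipping_addr=NULL, billing_addr=57 Hill Ln → 57 Hill Ln
id=511: shipping_addr=49 Pine Rd → 49 Pine Rd

23 Elm Ave, 57 Hill Ln, 10 Pine Rd, 23 Main St, 29 Pine Rd, 16 Elm St, 54 Elm St, 56 Pine Rd, 33 Pine Rd, 3 Hill Ln, 57 Hill Ln, 49 Pine Rd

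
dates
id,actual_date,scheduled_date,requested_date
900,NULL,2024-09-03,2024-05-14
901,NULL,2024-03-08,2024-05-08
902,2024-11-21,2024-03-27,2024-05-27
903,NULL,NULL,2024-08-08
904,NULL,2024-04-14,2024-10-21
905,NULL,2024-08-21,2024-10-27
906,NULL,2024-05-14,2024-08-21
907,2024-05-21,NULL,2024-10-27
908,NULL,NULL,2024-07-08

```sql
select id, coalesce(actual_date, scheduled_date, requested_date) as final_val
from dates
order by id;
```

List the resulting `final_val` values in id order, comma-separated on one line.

2024-09-03, 2024-03-08, 2024-11-21, 2024-08-08, 2024-04-14, 2024-08-21, 2024-05-14, 2024-05-21, 2024-07-08

id=900: actual_date=NULL, scheduled_date=2024-09-03 → 2024-09-03
id=901: actual_date=NULL, scheduled_date=2024-03-08 → 2024-03-08
id=902: actual_date=2024-11-21 → 2024-11-21
id=903: actual_date=NULL, scheduled_date=NULL, requested_date=2024-08-08 → 2024-08-08
id=904: actual_date=NULL, scheduled_date=2024-04-14 → 2024-04-14
id=905: actual_date=NULL, scheduled_date=2024-08-21 → 2024-08-21
id=906: actual_date=NULL, scheduled_date=2024-05-14 → 2024-05-14
id=907: actual_date=2024-05-21 → 2024-05-21
id=908: actual_date=NULL, scheduled_date=NULL, requested_date=2024-07-08 → 2024-07-08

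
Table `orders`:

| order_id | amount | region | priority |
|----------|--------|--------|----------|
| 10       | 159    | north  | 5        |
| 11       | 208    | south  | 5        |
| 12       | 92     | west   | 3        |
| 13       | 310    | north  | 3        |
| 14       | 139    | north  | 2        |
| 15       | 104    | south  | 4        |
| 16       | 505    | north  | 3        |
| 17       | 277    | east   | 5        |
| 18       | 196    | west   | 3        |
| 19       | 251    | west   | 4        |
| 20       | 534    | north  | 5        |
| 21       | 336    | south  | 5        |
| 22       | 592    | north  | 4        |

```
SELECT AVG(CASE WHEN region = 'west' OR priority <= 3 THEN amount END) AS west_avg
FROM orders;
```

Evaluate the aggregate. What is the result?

order_id=10: ✗
order_id=11: ✗
order_id=12: ✓ → 92
order_id=13: ✓ → 310
order_id=14: ✓ → 139
order_id=15: ✗
order_id=16: ✓ → 505
order_id=17: ✗
order_id=18: ✓ → 196
order_id=19: ✓ → 251
order_id=20: ✗
order_id=21: ✗
order_id=22: ✗
west_avg = (92 + 310 + 139 + 505 + 196 + 251) / 6 = 248.8333333333

248.8333333333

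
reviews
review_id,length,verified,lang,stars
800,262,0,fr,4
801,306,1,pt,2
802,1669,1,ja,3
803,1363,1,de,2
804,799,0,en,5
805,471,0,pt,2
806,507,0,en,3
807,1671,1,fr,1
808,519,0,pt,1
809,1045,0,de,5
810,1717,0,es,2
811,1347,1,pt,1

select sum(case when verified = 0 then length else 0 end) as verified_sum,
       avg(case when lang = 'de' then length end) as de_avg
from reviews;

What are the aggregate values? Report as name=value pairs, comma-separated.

[verified_sum: verified = 0]
review_id=800: ✓ → 262
review_id=801: ✗
review_id=802: ✗
review_id=803: ✗
review_id=804: ✓ → 799
review_id=805: ✓ → 471
review_id=806: ✓ → 507
review_id=807: ✗
review_id=808: ✓ → 519
review_id=809: ✓ → 1045
review_id=810: ✓ → 1717
review_id=811: ✗
verified_sum = 262 + 799 + 471 + 507 + 519 + 1045 + 1717 = 5320
—
[de_avg: lang = 'de']
review_id=800: ✗
review_id=801: ✗
review_id=802: ✗
review_id=803: ✓ → 1363
review_id=804: ✗
review_id=805: ✗
review_id=806: ✗
review_id=807: ✗
review_id=808: ✗
review_id=809: ✓ → 1045
review_id=810: ✗
review_id=811: ✗
de_avg = (1363 + 1045) / 2 = 1204

verified_sum=5320, de_avg=1204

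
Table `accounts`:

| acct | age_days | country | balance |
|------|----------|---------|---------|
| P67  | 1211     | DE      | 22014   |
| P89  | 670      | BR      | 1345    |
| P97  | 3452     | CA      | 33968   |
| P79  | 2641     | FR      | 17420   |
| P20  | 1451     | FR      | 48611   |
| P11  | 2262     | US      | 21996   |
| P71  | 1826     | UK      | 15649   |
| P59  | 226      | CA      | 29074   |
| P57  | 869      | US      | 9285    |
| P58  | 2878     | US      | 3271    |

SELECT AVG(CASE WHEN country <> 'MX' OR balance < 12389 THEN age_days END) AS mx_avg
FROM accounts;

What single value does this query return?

acct=P67: ✓ → 1211
acct=P89: ✓ → 670
acct=P97: ✓ → 3452
acct=P79: ✓ → 2641
acct=P20: ✓ → 1451
acct=P11: ✓ → 2262
acct=P71: ✓ → 1826
acct=P59: ✓ → 226
acct=P57: ✓ → 869
acct=P58: ✓ → 2878
mx_avg = (1211 + 670 + 3452 + 2641 + 1451 + 2262 + 1826 + 226 + 869 + 2878) / 10 = 1748.6

1748.6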